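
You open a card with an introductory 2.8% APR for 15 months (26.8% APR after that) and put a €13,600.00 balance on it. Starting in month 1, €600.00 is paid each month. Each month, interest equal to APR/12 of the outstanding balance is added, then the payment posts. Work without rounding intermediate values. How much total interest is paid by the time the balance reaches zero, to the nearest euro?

Promo months 1–15 at r₀ = 2.8%/12 = 0.00233333; months 16+ at r₁ = 26.8%/12 = 0.0223333.
After month 15: iterate B ← B·(1+r₀) − €600.00 for 15 months → €4,935.36.
Then at r₁ with €600.00/mo: n₂ = −ln(1 − r₁·B/P)/ln(1+r₁) ≈ 9.19 → 10 more payments.
Total paid = 24·€600.00 + €114.87 = €14,514.87; interest = €14,514.87 − €13,600.00 = €914.87.

€915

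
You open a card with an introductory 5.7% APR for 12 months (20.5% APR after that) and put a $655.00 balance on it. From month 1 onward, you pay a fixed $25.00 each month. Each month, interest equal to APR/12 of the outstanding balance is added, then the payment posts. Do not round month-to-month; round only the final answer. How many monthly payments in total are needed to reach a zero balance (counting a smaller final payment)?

Promo months 1–12 at r₀ = 5.7%/12 = 0.00475; months 13+ at r₁ = 20.5%/12 = 0.0170833.
After month 12: iterate B ← B·(1+r₀) − $25.00 for 12 months → $385.36.
Then at r₁ with $25.00/mo: n₂ = −ln(1 − r₁·B/P)/ln(1+r₁) ≈ 18.04 → 19 more payments.

31 months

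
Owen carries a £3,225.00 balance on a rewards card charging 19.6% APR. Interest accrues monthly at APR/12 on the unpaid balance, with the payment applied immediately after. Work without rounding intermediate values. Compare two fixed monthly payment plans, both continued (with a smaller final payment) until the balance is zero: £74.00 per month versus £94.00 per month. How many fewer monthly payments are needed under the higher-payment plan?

26 fewer payments

Monthly rate r = 19.6%/12 = 1.63333% = 0.0163333.
At £74.00/mo: n = ⌈−ln(1 − rB₀/P)/ln(1+r)⌉ = 77 payments (last £58.93); total interest = total paid − £3,225.00 = £2,457.93.
At £94.00/mo: 51 payments (last £68.37); total interest £1,543.37.
Payments saved = 77 − 51 = 26.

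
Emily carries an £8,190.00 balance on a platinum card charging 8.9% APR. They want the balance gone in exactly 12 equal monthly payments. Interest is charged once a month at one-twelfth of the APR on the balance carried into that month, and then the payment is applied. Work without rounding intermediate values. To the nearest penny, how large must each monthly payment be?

£715.85

Monthly rate r = 8.9%/12 = 0.741667% = 0.00741667.
Level-payment amortization: P = B₀·r / (1 − (1+r)^(−n)) = 8190.00·0.00741667 / (1 − 1.00742^(−12)).
Denominator 1 − (1+r)^(−12) = 0.0848539246.
P = 60.7425 / 0.0848539246 ≈ 715.85.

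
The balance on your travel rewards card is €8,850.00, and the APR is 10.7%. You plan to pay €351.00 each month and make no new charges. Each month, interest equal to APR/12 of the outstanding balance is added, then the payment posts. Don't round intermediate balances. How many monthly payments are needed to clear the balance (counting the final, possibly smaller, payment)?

Monthly rate r = 10.7%/12 = 0.891667% = 0.00891667.
Recurrence: B ← B·(1+r) − €351.00.
Month 1: interest €78.91; balance after payment €8,577.91.
Month 2: interest €76.49; balance after payment €8,303.40.
Closed form: n = −ln(1 − rB₀/P)/ln(1+r) = −ln(0.77518)/ln(1.00892) ≈ 28.687, so the balance reaches zero during payment 29.

29 payments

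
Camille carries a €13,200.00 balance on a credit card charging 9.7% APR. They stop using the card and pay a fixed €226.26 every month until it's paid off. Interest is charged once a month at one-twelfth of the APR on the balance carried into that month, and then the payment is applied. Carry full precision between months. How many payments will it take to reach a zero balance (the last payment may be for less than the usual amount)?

Monthly rate r = 9.7%/12 = 0.808333% = 0.00808333.
Recurrence: B ← B·(1+r) − €226.26.
Month 1: interest €106.70; balance after payment €13,080.44.
Month 2: interest €105.73; balance after payment €12,959.91.
Closed form: n = −ln(1 − rB₀/P)/ln(1+r) = −ln(0.52842)/ln(1.00808) ≈ 79.230, so the balance reaches zero during payment 80.

80 payments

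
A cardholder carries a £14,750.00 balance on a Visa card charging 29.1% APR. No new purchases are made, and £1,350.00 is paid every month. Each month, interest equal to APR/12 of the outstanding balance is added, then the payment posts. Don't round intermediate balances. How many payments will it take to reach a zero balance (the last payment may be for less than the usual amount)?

Monthly rate r = 29.1%/12 = 2.425% = 0.02425.
Recurrence: B ← B·(1+r) − £1,350.00.
Month 1: interest £357.69; balance after payment £13,757.69.
Month 2: interest £333.62; balance after payment £12,741.31.
Closed form: n = −ln(1 − rB₀/P)/ln(1+r) = −ln(0.73505)/ln(1.02425) ≈ 12.847, so the balance reaches zero during payment 13.

13 months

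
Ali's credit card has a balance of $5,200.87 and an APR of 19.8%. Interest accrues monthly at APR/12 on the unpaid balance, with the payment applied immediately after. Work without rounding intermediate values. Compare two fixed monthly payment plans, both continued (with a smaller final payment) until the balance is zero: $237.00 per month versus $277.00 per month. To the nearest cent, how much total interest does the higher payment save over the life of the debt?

$234.60

Monthly rate r = 19.8%/12 = 1.65% = 0.0165.
At $237.00/mo: n = ⌈−ln(1 − rB₀/P)/ln(1+r)⌉ = 28 payments (last $111.81); total interest = total paid − $5,200.87 = $1,309.94.
At $277.00/mo: 23 payments (last $182.21); total interest $1,075.34.
Interest saved = $1,309.94 − $1,075.34 = $234.60.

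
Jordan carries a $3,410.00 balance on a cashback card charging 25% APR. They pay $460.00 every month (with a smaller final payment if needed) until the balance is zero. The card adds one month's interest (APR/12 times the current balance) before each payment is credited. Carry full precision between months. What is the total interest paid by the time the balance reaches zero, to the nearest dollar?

Monthly rate r = 25%/12 = 2.08333% = 0.0208333.
Payoff takes n = ⌈−ln(1 − rB₀/P)/ln(1+r)⌉ = ⌈8.136⌉ = 9 payments; the last is $63.02.
Total paid = 8·$460.00 + $63.02 = $3,743.02.
Total interest = total paid − principal = $3,743.02 − $3,410.00 = $333.02.

$333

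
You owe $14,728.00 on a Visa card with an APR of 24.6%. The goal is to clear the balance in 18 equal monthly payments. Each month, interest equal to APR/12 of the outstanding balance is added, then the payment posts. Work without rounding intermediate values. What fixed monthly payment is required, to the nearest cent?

$986.71

Monthly rate r = 24.6%/12 = 2.05% = 0.0205.
Level-payment amortization: P = B₀·r / (1 − (1+r)^(−n)) = 14728.00·0.0205 / (1 − 1.0205^(−18)).
Denominator 1 − (1+r)^(−18) = 0.305989826.
P = 301.924 / 0.305989826 ≈ 986.71.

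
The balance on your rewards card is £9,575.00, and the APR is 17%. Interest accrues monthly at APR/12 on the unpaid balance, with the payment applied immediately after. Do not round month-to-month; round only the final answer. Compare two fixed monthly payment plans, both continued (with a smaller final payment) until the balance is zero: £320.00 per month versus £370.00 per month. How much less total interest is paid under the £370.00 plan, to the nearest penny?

£532.88

Monthly rate r = 17%/12 = 1.41667% = 0.0141667.
At £320.00/mo: n = ⌈−ln(1 − rB₀/P)/ln(1+r)⌉ = 40 payments (last £64.95); total interest = total paid − £9,575.00 = £2,969.95.
At £370.00/mo: 33 payments (last £172.07); total interest £2,437.07.
Interest saved = £2,969.95 − £2,437.07 = £532.88.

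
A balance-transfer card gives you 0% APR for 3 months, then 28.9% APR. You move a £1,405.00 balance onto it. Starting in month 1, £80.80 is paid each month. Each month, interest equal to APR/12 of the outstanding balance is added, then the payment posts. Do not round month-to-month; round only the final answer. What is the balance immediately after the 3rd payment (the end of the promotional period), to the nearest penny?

Promo months 1–3 at r₀ = 0%/12 = 0; months 4+ at r₁ = 28.9%/12 = 0.0240833.
After month 3 (no interest yet): B = £1,405.00 − 3·£80.80 = £1,162.60.

£1,162.60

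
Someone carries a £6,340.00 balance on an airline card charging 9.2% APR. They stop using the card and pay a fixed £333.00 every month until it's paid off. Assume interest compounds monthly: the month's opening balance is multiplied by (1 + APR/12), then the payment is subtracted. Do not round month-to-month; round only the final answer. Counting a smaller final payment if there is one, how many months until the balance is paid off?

21 payments

Monthly rate r = 9.2%/12 = 0.766667% = 0.00766667.
Recurrence: B ← B·(1+r) − £333.00.
Month 1: interest £48.61; balance after payment £6,055.61.
Month 2: interest £46.43; balance after payment £5,769.03.
Closed form: n = −ln(1 − rB₀/P)/ln(1+r) = −ln(0.85403)/ln(1.00767) ≈ 20.659, so the balance reaches zero during payment 21.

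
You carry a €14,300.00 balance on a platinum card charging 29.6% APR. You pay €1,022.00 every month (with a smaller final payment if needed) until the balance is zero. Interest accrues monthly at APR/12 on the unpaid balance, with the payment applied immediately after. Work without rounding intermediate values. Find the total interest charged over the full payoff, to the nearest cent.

Monthly rate r = 29.6%/12 = 2.46667% = 0.0246667.
Payoff takes n = ⌈−ln(1 − rB₀/P)/ln(1+r)⌉ = ⌈17.373⌉ = 18 payments; the last is €384.13.
Total paid = 17·€1,022.00 + €384.13 = €17,758.13.
Total interest = total paid − principal = €17,758.13 − €14,300.00 = €3,458.13.

€3,458.13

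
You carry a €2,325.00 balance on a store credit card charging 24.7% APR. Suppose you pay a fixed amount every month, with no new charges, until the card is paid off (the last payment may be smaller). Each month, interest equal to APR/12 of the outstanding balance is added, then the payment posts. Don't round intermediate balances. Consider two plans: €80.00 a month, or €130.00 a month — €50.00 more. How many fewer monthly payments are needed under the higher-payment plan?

22 fewer payments

Monthly rate r = 24.7%/12 = 2.05833% = 0.0205833.
At €80.00/mo: n = ⌈−ln(1 − rB₀/P)/ln(1+r)⌉ = 45 payments (last €60.37); total interest = total paid − €2,325.00 = €1,255.37.
At €130.00/mo: 23 payments (last €69.42); total interest €604.42.
Payments saved = 45 − 23 = 22.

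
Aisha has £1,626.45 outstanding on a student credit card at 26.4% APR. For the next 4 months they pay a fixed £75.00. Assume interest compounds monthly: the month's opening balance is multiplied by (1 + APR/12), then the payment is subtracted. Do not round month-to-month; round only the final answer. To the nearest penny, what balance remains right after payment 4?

£1,464.32

Monthly rate r = 26.4%/12 = 2.2% = 0.022.
Each month: B ← B·(1+r) − £75.00.
Month 1: interest £35.78; balance after payment £1,587.23.
Month 2: interest £34.92; balance after payment £1,547.15.
Month 3: interest £34.04; balance after payment £1,506.19.
Month 4: interest £33.14; balance after payment £1,464.32.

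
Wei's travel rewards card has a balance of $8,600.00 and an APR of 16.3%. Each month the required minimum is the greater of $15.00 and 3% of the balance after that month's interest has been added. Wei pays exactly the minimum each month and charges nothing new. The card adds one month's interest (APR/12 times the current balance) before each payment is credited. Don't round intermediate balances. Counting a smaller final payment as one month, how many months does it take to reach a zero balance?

213 months

Monthly rate r = 16.3%/12 = 1.35833% = 0.0135833.
While 3% of the post-interest balance exceeds $15.00, each month B ← (B·(1+r))·(1 − 0.03), i.e. B shrinks by the factor (1+r)·0.97 = 0.98318.
This holds for months 1–169. Entering month 170 the balance is $488.84; 3% of the post-interest balance is now below $15.00, so the flat $15.00 minimum applies from here.
From month 170 a fixed $15.00 at rate r clears $488.84 in 44 more payments. Total: 169 + 44 = 213 months.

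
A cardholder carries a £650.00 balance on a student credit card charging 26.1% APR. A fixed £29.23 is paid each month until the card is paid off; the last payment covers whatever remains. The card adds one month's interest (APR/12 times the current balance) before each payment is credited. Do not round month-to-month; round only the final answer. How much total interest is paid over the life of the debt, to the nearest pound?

Monthly rate r = 26.1%/12 = 2.175% = 0.02175.
Payoff takes n = ⌈−ln(1 − rB₀/P)/ln(1+r)⌉ = ⌈30.720⌉ = 31 payments; the last is £21.11.
Total paid = 30·£29.23 + £21.11 = £898.01.
Total interest = total paid − principal = £898.01 − £650.00 = £248.01.

£248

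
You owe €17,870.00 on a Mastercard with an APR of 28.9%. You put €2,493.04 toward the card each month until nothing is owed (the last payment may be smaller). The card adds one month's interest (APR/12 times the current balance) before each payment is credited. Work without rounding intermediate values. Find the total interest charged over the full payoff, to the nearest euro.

€1,983

Monthly rate r = 28.9%/12 = 2.40833% = 0.0240833.
Payoff takes n = ⌈−ln(1 − rB₀/P)/ln(1+r)⌉ = ⌈7.963⌉ = 8 payments; the last is €2,401.69.
Total paid = 7·€2,493.04 + €2,401.69 = €19,852.97.
Total interest = total paid − principal = €19,852.97 − €17,870.00 = €1,982.97.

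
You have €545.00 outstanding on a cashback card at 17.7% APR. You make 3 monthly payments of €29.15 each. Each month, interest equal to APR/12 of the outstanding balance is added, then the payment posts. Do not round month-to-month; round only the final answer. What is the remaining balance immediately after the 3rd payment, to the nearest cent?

€480.73

Monthly rate r = 17.7%/12 = 1.475% = 0.01475.
Each month: B ← B·(1+r) − €29.15.
Month 1: interest €8.04; balance after payment €523.89.
Month 2: interest €7.73; balance after payment €502.47.
Month 3: interest €7.41; balance after payment €480.73.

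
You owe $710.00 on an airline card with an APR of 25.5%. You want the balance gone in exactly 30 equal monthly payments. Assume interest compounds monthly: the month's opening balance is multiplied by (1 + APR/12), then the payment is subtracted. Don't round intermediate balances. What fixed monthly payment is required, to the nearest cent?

$32.25

Monthly rate r = 25.5%/12 = 2.125% = 0.02125.
Level-payment amortization: P = B₀·r / (1 − (1+r)^(−n)) = 710.00·0.02125 / (1 − 1.02125^(−30)).
Denominator 1 − (1+r)^(−30) = 0.467845286.
P = 15.0875 / 0.467845286 ≈ 32.25.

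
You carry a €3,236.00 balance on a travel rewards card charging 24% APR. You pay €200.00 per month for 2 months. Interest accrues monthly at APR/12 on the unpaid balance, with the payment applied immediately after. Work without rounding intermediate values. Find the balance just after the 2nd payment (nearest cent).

Monthly rate r = 24%/12 = 2% = 0.02.
Each month: B ← B·(1+r) − €200.00.
Month 1: interest €64.72; balance after payment €3,100.72.
Month 2: interest €62.01; balance after payment €2,962.73.

€2,962.73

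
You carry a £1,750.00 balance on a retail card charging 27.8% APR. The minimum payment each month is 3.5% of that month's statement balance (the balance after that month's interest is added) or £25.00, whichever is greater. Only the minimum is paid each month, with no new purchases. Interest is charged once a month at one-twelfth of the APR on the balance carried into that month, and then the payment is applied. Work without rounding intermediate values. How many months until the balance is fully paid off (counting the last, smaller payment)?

Monthly rate r = 27.8%/12 = 2.31667% = 0.0231667.
While 3.5% of the post-interest balance exceeds £25.00, each month B ← (B·(1+r))·(1 − 0.035), i.e. B shrinks by the factor (1+r)·0.965 = 0.98736.
This holds for months 1–73. Entering month 74 the balance is £691.22; 3.5% of the post-interest balance is now below £25.00, so the flat £25.00 minimum applies from here.
From month 74 a fixed £25.00 at rate r clears £691.22 in 45 more payments. Total: 73 + 45 = 118 months.

118 months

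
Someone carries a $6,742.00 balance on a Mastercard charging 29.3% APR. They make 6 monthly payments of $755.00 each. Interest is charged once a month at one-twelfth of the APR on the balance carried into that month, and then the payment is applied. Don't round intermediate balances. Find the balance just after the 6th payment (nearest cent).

Monthly rate r = 29.3%/12 = 2.44167% = 0.0244167.
Each month: B ← B·(1+r) − $755.00.
Month 1: interest $164.62; balance after payment $6,151.62.
Month 2: interest $150.20; balance after payment $5,546.82.
Month 3: interest $135.43; balance after payment $4,927.25.
Month 4: interest $120.31; balance after payment $4,292.56.
Month 5: interest $104.81; balance after payment $3,642.37.
Month 6: interest $88.93; balance after payment $2,976.31.

$2,976.31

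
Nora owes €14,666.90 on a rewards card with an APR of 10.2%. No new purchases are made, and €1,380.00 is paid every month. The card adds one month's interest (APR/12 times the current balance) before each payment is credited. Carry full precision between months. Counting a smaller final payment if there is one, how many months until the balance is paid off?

12 payments

Monthly rate r = 10.2%/12 = 0.85% = 0.0085.
Recurrence: B ← B·(1+r) − €1,380.00.
Month 1: interest €124.67; balance after payment €13,411.57.
Month 2: interest €114.00; balance after payment €12,145.57.
Closed form: n = −ln(1 − rB₀/P)/ln(1+r) = −ln(0.90966)/ln(1.0085) ≈ 11.187, so the balance reaches zero during payment 12.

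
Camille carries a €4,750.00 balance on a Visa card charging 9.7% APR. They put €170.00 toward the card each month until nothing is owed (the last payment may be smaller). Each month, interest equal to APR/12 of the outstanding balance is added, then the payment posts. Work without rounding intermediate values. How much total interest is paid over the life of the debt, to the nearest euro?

Monthly rate r = 9.7%/12 = 0.808333% = 0.00808333.
Payoff takes n = ⌈−ln(1 − rB₀/P)/ln(1+r)⌉ = ⌈31.798⌉ = 32 payments; the last is €135.75.
Total paid = 31·€170.00 + €135.75 = €5,405.75.
Total interest = total paid − principal = €5,405.75 − €4,750.00 = €655.75.

€656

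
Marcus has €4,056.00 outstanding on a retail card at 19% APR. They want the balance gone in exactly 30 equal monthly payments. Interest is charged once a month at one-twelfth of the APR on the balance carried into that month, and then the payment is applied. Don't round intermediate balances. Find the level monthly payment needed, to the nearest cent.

€170.89

Monthly rate r = 19%/12 = 1.58333% = 0.0158333.
Level-payment amortization: P = B₀·r / (1 − (1+r)^(−n)) = 4056.00·0.0158333 / (1 − 1.01583^(−30)).
Denominator 1 − (1+r)^(−30) = 0.375796481.
P = 64.22 / 0.375796481 ≈ 170.89.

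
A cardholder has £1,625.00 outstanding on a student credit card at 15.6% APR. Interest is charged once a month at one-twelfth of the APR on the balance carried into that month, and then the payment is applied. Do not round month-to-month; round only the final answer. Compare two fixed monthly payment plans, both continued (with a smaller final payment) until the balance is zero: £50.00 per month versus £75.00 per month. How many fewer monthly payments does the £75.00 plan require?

17 fewer payments

Monthly rate r = 15.6%/12 = 1.3% = 0.013.
At £50.00/mo: n = ⌈−ln(1 − rB₀/P)/ln(1+r)⌉ = 43 payments (last £25.50); total interest = total paid − £1,625.00 = £500.50.
At £75.00/mo: 26 payments (last £46.08); total interest £296.08.
Payments saved = 43 − 26 = 17.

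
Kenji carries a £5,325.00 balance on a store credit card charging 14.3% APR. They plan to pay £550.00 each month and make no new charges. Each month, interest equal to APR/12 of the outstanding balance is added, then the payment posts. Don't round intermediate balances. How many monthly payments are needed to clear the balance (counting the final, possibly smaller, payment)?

Monthly rate r = 14.3%/12 = 1.19167% = 0.0119167.
Recurrence: B ← B·(1+r) − £550.00.
Month 1: interest £63.46; balance after payment £4,838.46.
Month 2: interest £57.66; balance after payment £4,346.11.
Closed form: n = −ln(1 − rB₀/P)/ln(1+r) = −ln(0.88462)/ln(1.01192) ≈ 10.349, so the balance reaches zero during payment 11.

11 months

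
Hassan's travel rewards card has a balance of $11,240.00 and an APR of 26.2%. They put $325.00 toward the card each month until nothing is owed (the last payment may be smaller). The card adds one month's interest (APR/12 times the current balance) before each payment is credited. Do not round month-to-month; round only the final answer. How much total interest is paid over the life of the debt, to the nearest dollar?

$9,931

Monthly rate r = 26.2%/12 = 2.18333% = 0.0218333.
Payoff takes n = ⌈−ln(1 − rB₀/P)/ln(1+r)⌉ = ⌈65.139⌉ = 66 payments; the last is $45.55.
Total paid = 65·$325.00 + $45.55 = $21,170.55.
Total interest = total paid − principal = $21,170.55 − $11,240.00 = $9,930.55.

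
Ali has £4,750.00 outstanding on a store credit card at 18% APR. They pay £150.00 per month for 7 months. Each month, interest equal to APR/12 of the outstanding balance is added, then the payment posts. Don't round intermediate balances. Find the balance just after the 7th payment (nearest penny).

Monthly rate r = 18%/12 = 1.5% = 0.015.
Each month: B ← B·(1+r) − £150.00.
Month 1: interest £71.25; balance after payment £4,671.25.
Month 2: interest £70.07; balance after payment £4,591.32.
Month 3: interest £68.87; balance after payment £4,510.19.
Month 4: interest £67.65; balance after payment £4,427.84.
Month 5: interest £66.42; balance after payment £4,344.26.
Month 6: interest £65.16; balance after payment £4,259.42.
Month 7: interest £63.89; balance after payment £4,173.31.

£4,173.31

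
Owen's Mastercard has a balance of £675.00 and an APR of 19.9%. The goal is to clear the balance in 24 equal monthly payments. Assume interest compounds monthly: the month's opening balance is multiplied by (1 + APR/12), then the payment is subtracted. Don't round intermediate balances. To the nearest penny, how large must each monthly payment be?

£34.32

Monthly rate r = 19.9%/12 = 1.65833% = 0.0165833.
Level-payment amortization: P = B₀·r / (1 − (1+r)^(−n)) = 675.00·0.0165833 / (1 − 1.01658^(−24)).
Denominator 1 − (1+r)^(−24) = 0.326142054.
P = 11.1937 / 0.326142054 ≈ 34.32.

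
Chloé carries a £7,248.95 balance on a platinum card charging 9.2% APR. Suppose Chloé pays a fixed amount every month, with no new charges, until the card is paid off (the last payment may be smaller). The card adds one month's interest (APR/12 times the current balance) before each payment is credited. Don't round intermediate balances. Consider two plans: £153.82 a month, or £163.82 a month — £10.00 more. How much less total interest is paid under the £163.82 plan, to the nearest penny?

Monthly rate r = 9.2%/12 = 0.766667% = 0.00766667.
At £153.82/mo: n = ⌈−ln(1 − rB₀/P)/ln(1+r)⌉ = 59 payments (last £107.89); total interest = total paid − £7,248.95 = £1,780.50.
At £163.82/mo: 55 payments (last £42.00); total interest £1,639.33.
Interest saved = £1,780.50 − £1,639.33 = £141.17.

£141.17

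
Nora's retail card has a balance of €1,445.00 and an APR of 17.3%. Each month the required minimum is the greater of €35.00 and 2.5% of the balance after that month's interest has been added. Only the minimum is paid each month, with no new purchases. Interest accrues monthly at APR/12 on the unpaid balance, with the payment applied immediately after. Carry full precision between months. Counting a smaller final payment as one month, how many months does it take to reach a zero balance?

Monthly rate r = 17.3%/12 = 1.44167% = 0.0144167.
While 2.5% of the post-interest balance exceeds €35.00, each month B ← (B·(1+r))·(1 − 0.025), i.e. B shrinks by the factor (1+r)·0.975 = 0.98906.
This holds for months 1–5. Entering month 6 the balance is €1,367.64; 2.5% of the post-interest balance is now below €35.00, so the flat €35.00 minimum applies from here.
From month 6 a fixed €35.00 at rate r clears €1,367.64 in 58 more payments. Total: 5 + 58 = 63 months.

63 months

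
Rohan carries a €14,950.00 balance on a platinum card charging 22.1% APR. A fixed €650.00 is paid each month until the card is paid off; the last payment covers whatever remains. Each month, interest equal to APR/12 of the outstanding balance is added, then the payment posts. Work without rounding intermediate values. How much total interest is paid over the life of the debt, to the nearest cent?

€4,673.81

Monthly rate r = 22.1%/12 = 1.84167% = 0.0184167.
Payoff takes n = ⌈−ln(1 − rB₀/P)/ln(1+r)⌉ = ⌈30.189⌉ = 31 payments; the last is €123.81.
Total paid = 30·€650.00 + €123.81 = €19,623.81.
Total interest = total paid − principal = €19,623.81 − €14,950.00 = €4,673.81.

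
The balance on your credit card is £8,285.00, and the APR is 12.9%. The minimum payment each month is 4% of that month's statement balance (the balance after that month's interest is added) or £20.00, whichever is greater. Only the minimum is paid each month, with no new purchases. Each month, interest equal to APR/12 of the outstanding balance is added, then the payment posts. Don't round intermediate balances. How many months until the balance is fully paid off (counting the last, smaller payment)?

Monthly rate r = 12.9%/12 = 1.075% = 0.01075.
While 4% of the post-interest balance exceeds £20.00, each month B ← (B·(1+r))·(1 − 0.04), i.e. B shrinks by the factor (1+r)·0.96 = 0.97032.
This holds for months 1–94. Entering month 95 the balance is £487.87; 4% of the post-interest balance is now below £20.00, so the flat £20.00 minimum applies from here.
From month 95 a fixed £20.00 at rate r clears £487.87 in 29 more payments. Total: 94 + 29 = 123 months.

123 months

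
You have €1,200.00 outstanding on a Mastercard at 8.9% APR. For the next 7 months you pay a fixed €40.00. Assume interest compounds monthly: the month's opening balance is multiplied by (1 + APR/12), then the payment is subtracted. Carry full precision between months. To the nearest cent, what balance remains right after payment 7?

Monthly rate r = 8.9%/12 = 0.741667% = 0.00741667.
Each month: B ← B·(1+r) − €40.00.
Month 1: interest €8.90; balance after payment €1,168.90.
Month 2: interest €8.67; balance after payment €1,137.57.
Month 3: interest €8.44; balance after payment €1,106.01.
Month 4: interest €8.20; balance after payment €1,074.21.
Month 5: interest €7.97; balance after payment €1,042.18.
Month 6: interest €7.73; balance after payment €1,009.91.
Month 7: interest €7.49; balance after payment €977.40.

€977.40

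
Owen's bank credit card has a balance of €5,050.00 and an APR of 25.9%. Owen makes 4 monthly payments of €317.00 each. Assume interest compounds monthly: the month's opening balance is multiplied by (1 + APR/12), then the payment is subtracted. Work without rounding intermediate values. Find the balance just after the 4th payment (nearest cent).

€4,190.66

Monthly rate r = 25.9%/12 = 2.15833% = 0.0215833.
Each month: B ← B·(1+r) − €317.00.
Month 1: interest €109.00; balance after payment €4,842.00.
Month 2: interest €104.51; balance after payment €4,629.50.
Month 3: interest €99.92; balance after payment €4,412.42.
Month 4: interest €95.23; balance after payment €4,190.66.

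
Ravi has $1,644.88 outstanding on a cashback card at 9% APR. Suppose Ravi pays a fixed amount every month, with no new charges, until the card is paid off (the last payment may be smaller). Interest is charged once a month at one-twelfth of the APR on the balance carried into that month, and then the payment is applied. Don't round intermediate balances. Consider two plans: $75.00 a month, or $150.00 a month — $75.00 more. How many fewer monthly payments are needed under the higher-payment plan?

Monthly rate r = 9%/12 = 0.75% = 0.0075.
At $75.00/mo: n = ⌈−ln(1 − rB₀/P)/ln(1+r)⌉ = 25 payments (last $3.85); total interest = total paid − $1,644.88 = $158.97.
At $150.00/mo: 12 payments (last $73.04); total interest $78.16.
Payments saved = 25 − 12 = 13.

13 fewer payments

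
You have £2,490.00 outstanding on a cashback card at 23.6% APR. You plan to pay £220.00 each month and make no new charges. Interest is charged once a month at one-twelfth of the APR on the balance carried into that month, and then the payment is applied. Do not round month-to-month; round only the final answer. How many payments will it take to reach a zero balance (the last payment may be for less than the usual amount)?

Monthly rate r = 23.6%/12 = 1.96667% = 0.0196667.
Recurrence: B ← B·(1+r) − £220.00.
Month 1: interest £48.97; balance after payment £2,318.97.
Month 2: interest £45.61; balance after payment £2,144.58.
Closed form: n = −ln(1 − rB₀/P)/ln(1+r) = −ln(0.77741)/ln(1.01967) ≈ 12.928, so the balance reaches zero during payment 13.

13 months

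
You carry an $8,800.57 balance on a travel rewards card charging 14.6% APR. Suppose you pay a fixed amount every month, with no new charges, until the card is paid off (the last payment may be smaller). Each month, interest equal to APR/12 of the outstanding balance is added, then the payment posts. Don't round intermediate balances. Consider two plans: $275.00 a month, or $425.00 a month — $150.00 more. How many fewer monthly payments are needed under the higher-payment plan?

Monthly rate r = 14.6%/12 = 1.21667% = 0.0121667.
At $275.00/mo: n = ⌈−ln(1 − rB₀/P)/ln(1+r)⌉ = 41 payments (last $216.66); total interest = total paid − $8,800.57 = $2,416.09.
At $425.00/mo: 25 payments (last $1.11); total interest $1,400.54.
Payments saved = 41 − 25 = 16.

16 fewer payments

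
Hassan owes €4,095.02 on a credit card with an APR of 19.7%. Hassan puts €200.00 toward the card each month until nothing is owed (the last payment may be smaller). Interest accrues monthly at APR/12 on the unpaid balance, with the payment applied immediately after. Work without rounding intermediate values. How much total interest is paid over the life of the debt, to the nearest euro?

Monthly rate r = 19.7%/12 = 1.64167% = 0.0164167.
Payoff takes n = ⌈−ln(1 − rB₀/P)/ln(1+r)⌉ = ⌈25.159⌉ = 26 payments; the last is €32.02.
Total paid = 25·€200.00 + €32.02 = €5,032.02.
Total interest = total paid − principal = €5,032.02 − €4,095.02 = €937.00.

€937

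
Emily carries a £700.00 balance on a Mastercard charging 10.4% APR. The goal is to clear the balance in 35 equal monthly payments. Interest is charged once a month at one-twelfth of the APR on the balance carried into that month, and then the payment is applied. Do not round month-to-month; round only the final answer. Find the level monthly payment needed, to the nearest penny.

Monthly rate r = 10.4%/12 = 0.866667% = 0.00866667.
Level-payment amortization: P = B₀·r / (1 − (1+r)^(−n)) = 700.00·0.00866667 / (1 − 1.00867^(−35)).
Denominator 1 − (1+r)^(−35) = 0.260681479.
P = 6.06667 / 0.260681479 ≈ 23.27.

£23.27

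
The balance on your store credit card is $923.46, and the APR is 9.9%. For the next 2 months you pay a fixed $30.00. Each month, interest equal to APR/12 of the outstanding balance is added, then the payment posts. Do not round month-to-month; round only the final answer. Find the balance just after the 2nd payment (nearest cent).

$878.51

Monthly rate r = 9.9%/12 = 0.825% = 0.00825.
Each month: B ← B·(1+r) − $30.00.
Month 1: interest $7.62; balance after payment $901.08.
Month 2: interest $7.43; balance after payment $878.51.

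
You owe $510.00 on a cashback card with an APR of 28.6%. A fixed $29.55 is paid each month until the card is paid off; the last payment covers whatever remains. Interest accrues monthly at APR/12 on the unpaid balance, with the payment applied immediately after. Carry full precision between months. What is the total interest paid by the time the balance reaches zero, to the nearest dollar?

$155

Monthly rate r = 28.6%/12 = 2.38333% = 0.0238333.
Payoff takes n = ⌈−ln(1 − rB₀/P)/ln(1+r)⌉ = ⌈22.498⌉ = 23 payments; the last is $14.79.
Total paid = 22·$29.55 + $14.79 = $664.89.
Total interest = total paid − principal = $664.89 − $510.00 = $154.89.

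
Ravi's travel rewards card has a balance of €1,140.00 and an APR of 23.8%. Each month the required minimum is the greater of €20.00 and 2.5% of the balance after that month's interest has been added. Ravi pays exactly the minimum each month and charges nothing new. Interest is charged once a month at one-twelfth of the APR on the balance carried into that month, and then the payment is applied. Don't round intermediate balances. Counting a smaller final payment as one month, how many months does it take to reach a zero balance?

143 months

Monthly rate r = 23.8%/12 = 1.98333% = 0.0198333.
While 2.5% of the post-interest balance exceeds €20.00, each month B ← (B·(1+r))·(1 − 0.025), i.e. B shrinks by the factor (1+r)·0.975 = 0.99434.
This holds for months 1–66. Entering month 67 the balance is €783.68; 2.5% of the post-interest balance is now below €20.00, so the flat €20.00 minimum applies from here.
From month 67 a fixed €20.00 at rate r clears €783.68 in 77 more payments. Total: 66 + 77 = 143 months.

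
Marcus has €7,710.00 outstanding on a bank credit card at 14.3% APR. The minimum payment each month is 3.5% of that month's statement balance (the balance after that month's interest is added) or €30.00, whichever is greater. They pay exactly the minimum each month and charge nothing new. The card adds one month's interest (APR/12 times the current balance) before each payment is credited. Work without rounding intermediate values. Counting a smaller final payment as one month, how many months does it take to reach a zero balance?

Monthly rate r = 14.3%/12 = 1.19167% = 0.0119167.
While 3.5% of the post-interest balance exceeds €30.00, each month B ← (B·(1+r))·(1 − 0.035), i.e. B shrinks by the factor (1+r)·0.965 = 0.9765.
This holds for months 1–93. Entering month 94 the balance is €844.42; 3.5% of the post-interest balance is now below €30.00, so the flat €30.00 minimum applies from here.
From month 94 a fixed €30.00 at rate r clears €844.42 in 35 more payments. Total: 93 + 35 = 128 months.

128 months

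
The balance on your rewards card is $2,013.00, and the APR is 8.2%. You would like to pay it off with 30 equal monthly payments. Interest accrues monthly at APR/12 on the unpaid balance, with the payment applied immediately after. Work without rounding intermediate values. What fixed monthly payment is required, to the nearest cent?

$74.44

Monthly rate r = 8.2%/12 = 0.683333% = 0.00683333.
Level-payment amortization: P = B₀·r / (1 − (1+r)^(−n)) = 2013.00·0.00683333 / (1 − 1.00683^(−30)).
Denominator 1 − (1+r)^(−30) = 0.184784479.
P = 13.7555 / 0.184784479 ≈ 74.44.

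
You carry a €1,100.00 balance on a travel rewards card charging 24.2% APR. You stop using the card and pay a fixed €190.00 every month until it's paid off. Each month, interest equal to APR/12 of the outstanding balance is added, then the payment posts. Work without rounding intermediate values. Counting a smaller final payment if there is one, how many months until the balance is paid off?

Monthly rate r = 24.2%/12 = 2.01667% = 0.0201667.
Recurrence: B ← B·(1+r) − €190.00.
Month 1: interest €22.18; balance after payment €932.18.
Month 2: interest €18.80; balance after payment €760.98.
Closed form: n = −ln(1 − rB₀/P)/ln(1+r) = −ln(0.88325)/ln(1.02017) ≈ 6.218, so the balance reaches zero during payment 7.

7 payments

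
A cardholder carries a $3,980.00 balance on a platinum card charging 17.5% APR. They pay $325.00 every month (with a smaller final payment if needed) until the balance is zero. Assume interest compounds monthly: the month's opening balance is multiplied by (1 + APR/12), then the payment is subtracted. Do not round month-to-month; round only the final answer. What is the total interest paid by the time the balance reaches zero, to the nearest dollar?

$437

Monthly rate r = 17.5%/12 = 1.45833% = 0.0145833.
Payoff takes n = ⌈−ln(1 − rB₀/P)/ln(1+r)⌉ = ⌈13.588⌉ = 14 payments; the last is $191.79.
Total paid = 13·$325.00 + $191.79 = $4,416.79.
Total interest = total paid − principal = $4,416.79 − $3,980.00 = $436.79.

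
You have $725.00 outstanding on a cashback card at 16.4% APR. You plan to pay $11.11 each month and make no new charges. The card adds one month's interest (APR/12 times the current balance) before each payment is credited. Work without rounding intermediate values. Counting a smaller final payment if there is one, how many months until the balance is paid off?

Monthly rate r = 16.4%/12 = 1.36667% = 0.0136667.
Recurrence: B ← B·(1+r) − $11.11.
Month 1: interest $9.91; balance after payment $723.80.
Month 2: interest $9.89; balance after payment $722.58.
Closed form: n = −ln(1 − rB₀/P)/ln(1+r) = −ln(0.10816)/ln(1.01367) ≈ 163.851, so the balance reaches zero during payment 164.

164 months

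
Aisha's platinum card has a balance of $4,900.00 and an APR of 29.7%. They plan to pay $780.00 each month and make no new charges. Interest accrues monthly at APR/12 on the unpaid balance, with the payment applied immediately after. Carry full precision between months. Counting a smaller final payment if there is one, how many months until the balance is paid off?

7 payments

Monthly rate r = 29.7%/12 = 2.475% = 0.02475.
Recurrence: B ← B·(1+r) − $780.00.
Month 1: interest $121.27; balance after payment $4,241.27.
Month 2: interest $104.97; balance after payment $3,566.25.
Closed form: n = −ln(1 − rB₀/P)/ln(1+r) = −ln(0.84452)/ln(1.02475) ≈ 6.912, so the balance reaches zero during payment 7.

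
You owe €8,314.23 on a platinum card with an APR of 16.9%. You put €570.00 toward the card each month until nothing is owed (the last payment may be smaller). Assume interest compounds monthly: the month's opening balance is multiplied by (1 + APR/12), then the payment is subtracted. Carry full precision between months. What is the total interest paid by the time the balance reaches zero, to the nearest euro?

Monthly rate r = 16.9%/12 = 1.40833% = 0.0140833.
Payoff takes n = ⌈−ln(1 − rB₀/P)/ln(1+r)⌉ = ⌈16.442⌉ = 17 payments; the last is €253.12.
Total paid = 16·€570.00 + €253.12 = €9,373.12.
Total interest = total paid − principal = €9,373.12 − €8,314.23 = €1,058.89.

€1,059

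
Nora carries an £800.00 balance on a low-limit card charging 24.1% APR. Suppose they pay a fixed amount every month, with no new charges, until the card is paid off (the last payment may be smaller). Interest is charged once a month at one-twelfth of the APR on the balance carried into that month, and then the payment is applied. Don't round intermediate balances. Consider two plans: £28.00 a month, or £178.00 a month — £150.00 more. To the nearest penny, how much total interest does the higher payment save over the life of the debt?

Monthly rate r = 24.1%/12 = 2.00833% = 0.0200833.
At £28.00/mo: n = ⌈−ln(1 − rB₀/P)/ln(1+r)⌉ = 43 payments (last £24.99); total interest = total paid − £800.00 = £400.99.
At £178.00/mo: 5 payments (last £135.15); total interest £47.15.
Interest saved = £400.99 − £47.15 = £353.84.

£353.84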